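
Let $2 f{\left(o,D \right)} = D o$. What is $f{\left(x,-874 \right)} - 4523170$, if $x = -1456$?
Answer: $-3886898$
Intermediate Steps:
$f{\left(o,D \right)} = \frac{D o}{2}$
$f{\left(x,-874 \right)} - 4523170 = \frac{1}{2} \left(-874\right) \left(-1456\right) - 4523170 = 636272 - 4523170 = -3886898$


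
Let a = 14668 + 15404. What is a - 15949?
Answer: 14123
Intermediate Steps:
a = 30072
a - 15949 = 30072 - 15949 = 14123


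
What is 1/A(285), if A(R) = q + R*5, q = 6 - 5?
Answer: 1/1426 ≈ 0.00070126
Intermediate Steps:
q = 1
A(R) = 1 + 5*R (A(R) = 1 + R*5 = 1 + 5*R)
1/A(285) = 1/(1 + 5*285) = 1/(1 + 1425) = 1/1426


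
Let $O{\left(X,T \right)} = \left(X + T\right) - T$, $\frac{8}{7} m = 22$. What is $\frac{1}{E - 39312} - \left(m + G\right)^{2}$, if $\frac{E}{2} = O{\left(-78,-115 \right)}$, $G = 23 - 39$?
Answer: $- \frac{1667527}{157872} \approx -10.563$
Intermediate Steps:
$m = \frac{77}{4}$ ($m = \frac{7}{8} \cdot 22 = \frac{77}{4} \approx 19.25$)
$O{\left(X,T \right)} = X$ ($O{\left(X,T \right)} = \left(T + X\right) - T = X$)
$G = -16$ ($G = 23 - 39 = -16$)
$E = -156$ ($E = 2 \left(-78\right) = -156$)
$\frac{1}{E - 39312} - \left(m + G\right)^{2} = \frac{1}{-156 - 39312} - \left(\frac{77}{4} - 16\right)^{2} = \frac{1}{-39468} - \left(\frac{13}{4}\right)^{2} = - \frac{1}{39468} - \frac{169}{16} = - \frac{1667527}{157872}$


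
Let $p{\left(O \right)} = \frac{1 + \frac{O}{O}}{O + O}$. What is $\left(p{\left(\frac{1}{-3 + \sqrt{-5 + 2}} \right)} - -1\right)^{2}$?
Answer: $\left(2 - i \sqrt{3}\right)^{2} \approx 1.0 - 6.9282 i$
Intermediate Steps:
$p{\left(O \right)} = \frac{1}{O}$ ($p{\left(O \right)} = \frac{1 + 1}{2 O} = 2 \frac{1}{2 O} = \frac{1}{O}$)
$\left(p{\left(\frac{1}{-3 + \sqrt{-5 + 2}} \right)} - -1\right)^{2} = \left(\frac{1}{\frac{1}{-3 + \sqrt{-5 + 2}}} - -1\right)^{2} = \left(\frac{1}{\frac{1}{-3 + \sqrt{-3}}} + \left(-5 + 6\right)\right)^{2} = \left(\frac{1}{\frac{1}{-3 + i \sqrt{3}}} + 1\right)^{2} = \left(\left(-3 + i \sqrt{3}\right) + 1\right)^{2} = \left(-2 + i \sqrt{3}\right)^{2}$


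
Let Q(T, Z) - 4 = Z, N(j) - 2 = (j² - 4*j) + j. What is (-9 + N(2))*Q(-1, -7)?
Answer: 27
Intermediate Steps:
N(j) = 2 + j² - 3*j (N(j) = 2 + ((j² - 4*j) + j) = 2 + (j² - 3*j) = 2 + j² - 3*j)
Q(T, Z) = 4 + Z
(-9 + N(2))*Q(-1, -7) = (-9 + (2 + 2² - 3*2))*(4 - 7) = (-9 + (2 + 4 - 6))*(-3) = (-9 + 0)*(-3) = -9*(-3) = 27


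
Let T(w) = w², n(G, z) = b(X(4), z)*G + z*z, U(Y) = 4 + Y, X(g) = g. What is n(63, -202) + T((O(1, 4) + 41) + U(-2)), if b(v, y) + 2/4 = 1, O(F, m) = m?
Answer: 86089/2 ≈ 43045.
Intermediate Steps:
b(v, y) = ½ (b(v, y) = -½ + 1 = ½)
n(G, z) = z² + G/2 (n(G, z) = G/2 + z*z = G/2 + z² = z² + G/2)
n(63, -202) + T((O(1, 4) + 41) + U(-2)) = ((-202)² + (½)*63) + ((4 + 41) + (4 - 2))² = (40804 + 63/2) + (45 + 2)² = 81671/2 + 47² = 81671/2 + 2209 = 86089/2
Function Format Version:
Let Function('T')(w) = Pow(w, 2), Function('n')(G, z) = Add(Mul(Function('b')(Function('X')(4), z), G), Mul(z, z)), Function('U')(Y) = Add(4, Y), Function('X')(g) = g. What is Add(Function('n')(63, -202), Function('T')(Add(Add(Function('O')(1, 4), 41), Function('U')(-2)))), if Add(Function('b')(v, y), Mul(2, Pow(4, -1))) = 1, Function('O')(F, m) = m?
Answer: Rational(86089, 2) ≈ 43045.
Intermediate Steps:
Function('b')(v, y) = Rational(1, 2) (Function('b')(v, y) = Add(Rational(-1, 2), 1) = Rational(1, 2))
Function('n')(G, z) = Add(Pow(z, 2), Mul(Rational(1, 2), G)) (Function('n')(G, z) = Add(Mul(Rational(1, 2), G), Mul(z, z)) = Add(Mul(Rational(1, 2), G), Pow(z, 2)) = Add(Pow(z, 2), Mul(Rational(1, 2), G)))
Add(Function('n')(63, -202), Function('T')(Add(Add(Function('O')(1, 4), 41), Function('U')(-2)))) = Add(Add(Pow(-202, 2), Mul(Rational(1, 2), 63)), Pow(Add(Add(4, 41), Add(4, -2)), 2)) = Add(Add(40804, Rational(63, 2)), Pow(Add(45, 2), 2)) = Add(Rational(81671, 2), Pow(47, 2)) = Add(Rational(81671, 2), 2209) = Rational(86089, 2)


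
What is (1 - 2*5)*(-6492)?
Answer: 58428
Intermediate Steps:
(1 - 2*5)*(-6492) = (1 - 10)*(-6492) = -9*(-6492) = 58428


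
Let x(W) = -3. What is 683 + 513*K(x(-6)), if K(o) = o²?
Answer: 5300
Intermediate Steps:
683 + 513*K(x(-6)) = 683 + 513*(-3)² = 683 + 513*9 = 683 + 4617 = 5300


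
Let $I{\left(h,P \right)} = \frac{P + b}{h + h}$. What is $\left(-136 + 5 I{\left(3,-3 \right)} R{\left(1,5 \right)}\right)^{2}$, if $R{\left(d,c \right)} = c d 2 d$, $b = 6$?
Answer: $12321$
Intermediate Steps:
$R{\left(d,c \right)} = 2 c d^{2}$ ($R{\left(d,c \right)} = c 2 d d = 2 c d d = 2 c d^{2}$)
$I{\left(h,P \right)} = \frac{6 + P}{2 h}$ ($I{\left(h,P \right)} = \frac{P + 6}{h + h} = \frac{6 + P}{2 h}$)
$\left(-136 + 5 I{\left(3,-3 \right)} R{\left(1,5 \right)}\right)^{2} = \left(-136 + 5 \frac{6 - 3}{2 \cdot 3} \cdot 2 \cdot 5 \cdot 1^{2}\right)^{2} = \left(-136 + 5 \cdot \frac{1}{2} \cdot \frac{1}{3} \cdot 3 \cdot 2 \cdot 5 \cdot 1\right)^{2} = \left(-136 + 5 \cdot \frac{1}{2} \cdot 10\right)^{2} = \left(-136 + \frac{5}{2} \cdot 10\right)^{2} = \left(-136 + 25\right)^{2} = \left(-111\right)^{2} = 12321$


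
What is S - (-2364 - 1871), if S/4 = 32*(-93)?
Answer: -7669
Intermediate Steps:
S = -11904 (S = 4*(32*(-93)) = 4*(-2976) = -11904)
S - (-2364 - 1871) = -11904 - (-2364 - 1871) = -11904 - 1*(-4235) = -11904 + 4235 = -7669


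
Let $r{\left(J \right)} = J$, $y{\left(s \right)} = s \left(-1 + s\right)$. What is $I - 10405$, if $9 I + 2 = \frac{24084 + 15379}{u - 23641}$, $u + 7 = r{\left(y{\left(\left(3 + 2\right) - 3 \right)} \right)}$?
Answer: $- \frac{2214416425}{212814} \approx -10405.0$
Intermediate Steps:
$u = -5$ ($u = -7 + \left(\left(3 + 2\right) - 3\right) \left(-1 + \left(\left(3 + 2\right) - 3\right)\right) = -7 + \left(5 - 3\right) \left(-1 + \left(5 - 3\right)\right) = -7 + 2 \left(-1 + 2\right) = -7 + 2 \cdot 1 = -7 + 2 = -5$)
$I = - \frac{86755}{212814}$ ($I = - \frac{2}{9} + \frac{\left(24084 + 15379\right) \frac{1}{-5 - 23641}}{9} = - \frac{2}{9} + \frac{39463 \frac{1}{-23646}}{9} = - \frac{2}{9} + \frac{39463 \left(- \frac{1}{23646}\right)}{9} = - \frac{2}{9} + \frac{1}{9} \left(- \frac{39463}{23646}\right) = - \frac{2}{9} - \frac{39463}{212814} = - \frac{86755}{212814} \approx -0.40766$)
$I - 10405 = - \frac{86755}{212814} - 10405 = - \frac{2214416425}{212814}$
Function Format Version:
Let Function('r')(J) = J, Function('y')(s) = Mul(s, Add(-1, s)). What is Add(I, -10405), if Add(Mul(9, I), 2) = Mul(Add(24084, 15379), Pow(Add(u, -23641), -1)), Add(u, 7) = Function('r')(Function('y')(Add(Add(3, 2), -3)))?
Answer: Rational(-2214416425, 212814) ≈ -10405.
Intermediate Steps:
u = -5 (u = Add(-7, Mul(Add(Add(3, 2), -3), Add(-1, Add(Add(3, 2), -3)))) = Add(-7, Mul(Add(5, -3), Add(-1, Add(5, -3)))) = Add(-7, Mul(2, Add(-1, 2))) = Add(-7, Mul(2, 1)) = Add(-7, 2) = -5)
I = Rational(-86755, 212814) (I = Add(Rational(-2, 9), Mul(Rational(1, 9), Mul(Add(24084, 15379), Pow(Add(-5, -23641), -1)))) = Add(Rational(-2, 9), Mul(Rational(1, 9), Mul(39463, Pow(-23646, -1)))) = Add(Rational(-2, 9), Mul(Rational(1, 9), Mul(39463, Rational(-1, 23646)))) = Add(Rational(-2, 9), Mul(Rational(1, 9), Rational(-39463, 23646))) = Add(Rational(-2, 9), Rational(-39463, 212814)) = Rational(-86755, 212814) ≈ -0.40766)
Add(I, -10405) = Add(Rational(-86755, 212814), -10405) = Rational(-2214416425, 212814)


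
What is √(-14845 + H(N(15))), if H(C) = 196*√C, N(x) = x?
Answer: √(-14845 + 196*√15) ≈ 118.68*I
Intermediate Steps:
√(-14845 + H(N(15))) = √(-14845 + 196*√15)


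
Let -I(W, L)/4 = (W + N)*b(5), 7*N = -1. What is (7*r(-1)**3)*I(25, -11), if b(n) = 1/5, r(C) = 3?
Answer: -18792/5 ≈ -3758.4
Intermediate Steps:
N = -1/7 (N = (1/7)*(-1) = -1/7 ≈ -0.14286)
b(n) = 1/5
I(W, L) = 4/35 - 4*W/5 (I(W, L) = -4*(W - 1/7)/5 = -4*(-1/7 + W)/5 = -4*(-1/35 + W/5) = 4/35 - 4*W/5)
(7*r(-1)**3)*I(25, -11) = (7*3**3)*(4/35 - 4/5*25) = (7*27)*(4/35 - 20) = 189*(-696/35) = -18792/5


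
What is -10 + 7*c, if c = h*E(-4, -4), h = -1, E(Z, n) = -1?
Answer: -3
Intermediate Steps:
c = 1 (c = -1*(-1) = 1)
-10 + 7*c = -10 + 7*1 = -10 + 7 = -3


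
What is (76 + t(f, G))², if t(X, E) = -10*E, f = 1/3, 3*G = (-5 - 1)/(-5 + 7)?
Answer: 7396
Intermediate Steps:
G = -1 (G = ((-5 - 1)/(-5 + 7))/3 = (-6/2)/3 = (-6*½)/3 = (⅓)*(-3) = -1)
f = ⅓ ≈ 0.33333
(76 + t(f, G))² = (76 - 10*(-1))² = (76 + 10)² = 86² = 7396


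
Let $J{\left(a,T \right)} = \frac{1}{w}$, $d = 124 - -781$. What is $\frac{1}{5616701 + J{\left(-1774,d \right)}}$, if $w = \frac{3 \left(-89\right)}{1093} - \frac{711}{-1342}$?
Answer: $\frac{418809}{2352326395915} \approx 1.7804 \cdot 10^{-7}$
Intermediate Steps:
$d = 905$ ($d = 124 + 781 = 905$)
$w = \frac{418809}{1466806}$ ($w = \left(-267\right) \frac{1}{1093} - - \frac{711}{1342} = - \frac{267}{1093} + \frac{711}{1342} = \frac{418809}{1466806} \approx 0.28552$)
$J{\left(a,T \right)} = \frac{1466806}{418809}$ ($J{\left(a,T \right)} = \frac{1}{\frac{418809}{1466806}} = \frac{1466806}{418809}$)
$\frac{1}{5616701 + J{\left(-1774,d \right)}} = \frac{1}{5616701 + \frac{1466806}{418809}} = \frac{1}{\frac{2352326395915}{418809}} = \frac{418809}{2352326395915}$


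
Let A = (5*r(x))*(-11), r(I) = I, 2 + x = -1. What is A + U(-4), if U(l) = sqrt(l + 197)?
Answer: 165 + sqrt(193) ≈ 178.89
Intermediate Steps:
x = -3 (x = -2 - 1 = -3)
U(l) = sqrt(197 + l)
A = 165 (A = (5*(-3))*(-11) = -15*(-11) = 165)
A + U(-4) = 165 + sqrt(197 - 4) = 165 + sqrt(193)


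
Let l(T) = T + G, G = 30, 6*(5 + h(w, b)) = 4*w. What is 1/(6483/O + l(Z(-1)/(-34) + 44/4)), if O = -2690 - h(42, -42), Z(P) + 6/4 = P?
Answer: 184484/7136565 ≈ 0.025851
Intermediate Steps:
h(w, b) = -5 + 2*w/3 (h(w, b) = -5 + (4*w)/6 = -5 + 2*w/3)
Z(P) = -3/2 + P
O = -2713 (O = -2690 - (-5 + (2/3)*42) = -2690 - (-5 + 28) = -2690 - 1*23 = -2690 - 23 = -2713)
l(T) = 30 + T (l(T) = T + 30 = 30 + T)
1/(6483/O + l(Z(-1)/(-34) + 44/4)) = 1/(6483/(-2713) + (30 + ((-3/2 - 1)/(-34) + 44/4))) = 1/(6483*(-1/2713) + (30 + (-5/2*(-1/34) + 44*(1/4)))) = 1/(-6483/2713 + (30 + (5/68 + 11))) = 1/(-6483/2713 + (30 + 753/68)) = 1/(-6483/2713 + 2793/68) = 1/(7136565/184484) = 184484/7136565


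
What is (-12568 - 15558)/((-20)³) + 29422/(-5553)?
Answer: -39596161/22212000 ≈ -1.7826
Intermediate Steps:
(-12568 - 15558)/((-20)³) + 29422/(-5553) = -28126/(-8000) + 29422*(-1/5553) = -28126*(-1/8000) - 29422/5553 = 14063/4000 - 29422/5553 = -39596161/22212000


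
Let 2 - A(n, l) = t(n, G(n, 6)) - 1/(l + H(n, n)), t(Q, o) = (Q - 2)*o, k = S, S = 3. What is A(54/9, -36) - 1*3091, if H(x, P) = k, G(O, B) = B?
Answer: -102730/33 ≈ -3113.0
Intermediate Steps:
k = 3
H(x, P) = 3
t(Q, o) = o*(-2 + Q) (t(Q, o) = (-2 + Q)*o = o*(-2 + Q))
A(n, l) = 14 + 1/(3 + l) - 6*n (A(n, l) = 2 - (6*(-2 + n) - 1/(l + 3)) = 2 - ((-12 + 6*n) - 1/(3 + l)) = 2 - (-12 - 1/(3 + l) + 6*n) = 2 + (12 + 1/(3 + l) - 6*n) = 14 + 1/(3 + l) - 6*n)
A(54/9, -36) - 1*3091 = (43 - 972/9 + 14*(-36) - 6*(-36)*54/9)/(3 - 36) - 1*3091 = (43 - 972/9 - 504 - 6*(-36)*54*(1/9))/(-33) - 3091 = -(43 - 18*6 - 504 - 6*(-36)*6)/33 - 3091 = -(43 - 108 - 504 + 1296)/33 - 3091 = -1/33*727 - 3091 = -727/33 - 3091 = -102730/33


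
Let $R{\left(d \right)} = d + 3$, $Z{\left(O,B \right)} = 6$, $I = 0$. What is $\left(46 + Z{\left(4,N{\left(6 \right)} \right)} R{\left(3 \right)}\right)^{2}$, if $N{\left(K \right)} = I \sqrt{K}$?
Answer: $6724$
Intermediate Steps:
$N{\left(K \right)} = 0$ ($N{\left(K \right)} = 0 \sqrt{K} = 0$)
$R{\left(d \right)} = 3 + d$
$\left(46 + Z{\left(4,N{\left(6 \right)} \right)} R{\left(3 \right)}\right)^{2} = \left(46 + 6 \left(3 + 3\right)\right)^{2} = \left(46 + 6 \cdot 6\right)^{2} = \left(46 + 36\right)^{2} = 82^{2} = 6724$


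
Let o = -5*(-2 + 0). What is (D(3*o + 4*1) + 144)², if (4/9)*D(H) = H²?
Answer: 7535025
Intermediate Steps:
o = 10 (o = -5*(-2) = 10)
D(H) = 9*H²/4
(D(3*o + 4*1) + 144)² = (9*(3*10 + 4*1)²/4 + 144)² = (9*(30 + 4)²/4 + 144)² = ((9/4)*34² + 144)² = ((9/4)*1156 + 144)² = (2601 + 144)² = 2745² = 7535025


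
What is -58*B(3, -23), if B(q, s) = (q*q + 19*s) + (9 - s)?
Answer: 22968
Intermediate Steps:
B(q, s) = 9 + q**2 + 18*s (B(q, s) = (q**2 + 19*s) + (9 - s) = 9 + q**2 + 18*s)
-58*B(3, -23) = -58*(9 + 3**2 + 18*(-23)) = -58*(9 + 9 - 414) = -58*(-396) = 22968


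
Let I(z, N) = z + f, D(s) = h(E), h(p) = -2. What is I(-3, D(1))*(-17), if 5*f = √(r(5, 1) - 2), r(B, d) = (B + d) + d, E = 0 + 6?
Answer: 51 - 17*√5/5 ≈ 43.397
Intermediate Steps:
E = 6
r(B, d) = B + 2*d
D(s) = -2
f = √5/5 (f = √((5 + 2*1) - 2)/5 = √((5 + 2) - 2)/5 = √(7 - 2)/5 = √5/5 ≈ 0.44721)
I(z, N) = z + √5/5
I(-3, D(1))*(-17) = (-3 + √5/5)*(-17) = 51 - 17*√5/5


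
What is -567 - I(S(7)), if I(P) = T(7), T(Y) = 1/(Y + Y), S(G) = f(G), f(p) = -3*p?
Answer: -7939/14 ≈ -567.07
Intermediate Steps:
S(G) = -3*G
T(Y) = 1/(2*Y)
I(P) = 1/14 (I(P) = (½)/7 = (½)*(⅐) = 1/14)
-567 - I(S(7)) = -567 - 1*1/14 = -567 - 1/14 = -7939/14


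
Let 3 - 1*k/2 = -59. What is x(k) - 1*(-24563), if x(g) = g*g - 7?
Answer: 39932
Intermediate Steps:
k = 124 (k = 6 - 2*(-59) = 6 + 118 = 124)
x(g) = -7 + g² (x(g) = g² - 7 = -7 + g²)
x(k) - 1*(-24563) = (-7 + 124²) - 1*(-24563) = (-7 + 15376) + 24563 = 15369 + 24563 = 39932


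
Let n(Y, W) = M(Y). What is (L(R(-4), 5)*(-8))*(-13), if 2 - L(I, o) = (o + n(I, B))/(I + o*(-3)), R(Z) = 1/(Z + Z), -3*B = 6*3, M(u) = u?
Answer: 29224/121 ≈ 241.52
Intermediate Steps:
B = -6 (B = -2*3 = -1/3*18 = -6)
n(Y, W) = Y
R(Z) = 1/(2*Z)
L(I, o) = 2 - (I + o)/(I - 3*o) (L(I, o) = 2 - (o + I)/(I + o*(-3)) = 2 - (I + o)/(I - 3*o))
(L(R(-4), 5)*(-8))*(-13) = ((((1/2)/(-4) - 7*5)/((1/2)/(-4) - 3*5))*(-8))*(-13) = ((((1/2)*(-1/4) - 35)/((1/2)*(-1/4) - 15))*(-8))*(-13) = (((-1/8 - 35)/(-1/8 - 15))*(-8))*(-13) = ((-281/8/(-121/8))*(-8))*(-13) = (-8/121*(-281/8)*(-8))*(-13) = ((281/121)*(-8))*(-13) = -2248/121*(-13) = 29224/121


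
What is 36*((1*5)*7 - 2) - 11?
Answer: 1177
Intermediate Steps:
36*((1*5)*7 - 2) - 11 = 36*(5*7 - 2) - 11 = 36*(35 - 2) - 11 = 36*33 - 11 = 1188 - 11 = 1177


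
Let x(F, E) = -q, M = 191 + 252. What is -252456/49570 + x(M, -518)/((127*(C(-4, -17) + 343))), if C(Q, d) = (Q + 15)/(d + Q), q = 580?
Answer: -996521697/195157090 ≈ -5.1063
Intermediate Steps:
C(Q, d) = (15 + Q)/(Q + d)
M = 443
x(F, E) = -580 (x(F, E) = -1*580 = -580)
-252456/49570 + x(M, -518)/((127*(C(-4, -17) + 343))) = -252456/49570 - 580*1/(127*((15 - 4)/(-4 - 17) + 343)) = -252456*1/49570 - 580*1/(127*(11/(-21) + 343)) = -126228/24785 - 580*1/(127*(-1/21*11 + 343)) = -126228/24785 - 580*1/(127*(-11/21 + 343)) = -126228/24785 - 580/(127*(7192/21)) = -126228/24785 - 580/913384/21 = -126228/24785 - 580*21/913384 = -126228/24785 - 105/7874 = -996521697/195157090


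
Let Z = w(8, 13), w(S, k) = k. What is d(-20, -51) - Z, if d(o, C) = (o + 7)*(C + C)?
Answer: 1313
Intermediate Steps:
d(o, C) = 2*C*(7 + o) (d(o, C) = (7 + o)*(2*C) = 2*C*(7 + o))
Z = 13
d(-20, -51) - Z = 2*(-51)*(7 - 20) - 1*13 = 2*(-51)*(-13) - 13 = 1326 - 13 = 1313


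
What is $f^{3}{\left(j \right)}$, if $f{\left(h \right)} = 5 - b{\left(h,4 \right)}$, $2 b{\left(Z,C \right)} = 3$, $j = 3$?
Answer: $\frac{343}{8} \approx 42.875$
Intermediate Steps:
$b{\left(Z,C \right)} = \frac{3}{2}$ ($b{\left(Z,C \right)} = \frac{1}{2} \cdot 3 = \frac{3}{2}$)
$f{\left(h \right)} = \frac{7}{2}$ ($f{\left(h \right)} = 5 - \frac{3}{2} = \frac{7}{2}$)
$f^{3}{\left(j \right)} = \left(\frac{7}{2}\right)^{3} = \frac{343}{8}$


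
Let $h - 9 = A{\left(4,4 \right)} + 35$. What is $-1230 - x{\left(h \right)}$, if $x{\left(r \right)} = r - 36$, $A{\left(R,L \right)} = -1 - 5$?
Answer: $-1232$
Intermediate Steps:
$A{\left(R,L \right)} = -6$ ($A{\left(R,L \right)} = -1 - 5 = -6$)
$h = 38$ ($h = 9 + \left(-6 + 35\right) = 9 + 29 = 38$)
$x{\left(r \right)} = -36 + r$ ($x{\left(r \right)} = r - 36 = -36 + r$)
$-1230 - x{\left(h \right)} = -1230 - \left(-36 + 38\right) = -1230 - 2 = -1232$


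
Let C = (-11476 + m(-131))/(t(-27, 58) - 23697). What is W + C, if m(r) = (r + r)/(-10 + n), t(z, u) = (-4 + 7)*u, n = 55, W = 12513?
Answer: 13245965137/1058535 ≈ 12513.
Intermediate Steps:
t(z, u) = 3*u
m(r) = 2*r/45 (m(r) = (r + r)/(-10 + 55) = (2*r)/45 = (2*r)*(1/45) = 2*r/45)
C = 516682/1058535 (C = (-11476 + (2/45)*(-131))/(3*58 - 23697) = (-11476 - 262/45)/(174 - 23697) = -516682/45/(-23523) = -516682/45*(-1/23523) = 516682/1058535 ≈ 0.48811)
W + C = 12513 + 516682/1058535 = 13245965137/1058535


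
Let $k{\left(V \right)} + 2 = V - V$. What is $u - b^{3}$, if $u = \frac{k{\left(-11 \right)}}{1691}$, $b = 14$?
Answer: $- \frac{4640106}{1691} \approx -2744.0$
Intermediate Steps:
$k{\left(V \right)} = -2$ ($k{\left(V \right)} = -2 + \left(V - V\right) = -2 + 0 = -2$)
$u = - \frac{2}{1691} \approx -0.0011827$
$u - b^{3} = - \frac{2}{1691} - 14^{3} = - \frac{2}{1691} - 2744 = - \frac{4640106}{1691}$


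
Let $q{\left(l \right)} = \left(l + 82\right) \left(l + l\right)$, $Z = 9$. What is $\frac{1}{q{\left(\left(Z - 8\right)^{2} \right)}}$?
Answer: $\frac{1}{166} \approx 0.0060241$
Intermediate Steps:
$q{\left(l \right)} = 2 l \left(82 + l\right)$ ($q{\left(l \right)} = \left(82 + l\right) 2 l = 2 l \left(82 + l\right)$)
$\frac{1}{q{\left(\left(Z - 8\right)^{2} \right)}} = \frac{1}{2 \left(9 - 8\right)^{2} \left(82 + \left(9 - 8\right)^{2}\right)} = \frac{1}{2 \cdot 1^{2} \left(82 + 1^{2}\right)} = \frac{1}{2 \cdot 1 \left(82 + 1\right)} = \frac{1}{2 \cdot 1 \cdot 83} = \frac{1}{166}$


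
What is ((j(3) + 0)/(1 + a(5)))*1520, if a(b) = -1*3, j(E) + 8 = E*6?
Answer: -7600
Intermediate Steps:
j(E) = -8 + 6*E (j(E) = -8 + E*6 = -8 + 6*E)
a(b) = -3
((j(3) + 0)/(1 + a(5)))*1520 = (((-8 + 6*3) + 0)/(1 - 3))*1520 = (((-8 + 18) + 0)/(-2))*1520 = ((10 + 0)*(-½))*1520 = (10*(-½))*1520 = -5*1520 = -7600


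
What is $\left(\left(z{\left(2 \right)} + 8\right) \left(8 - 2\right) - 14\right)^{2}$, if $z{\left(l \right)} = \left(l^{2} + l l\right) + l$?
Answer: $8836$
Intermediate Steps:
$z{\left(l \right)} = l + 2 l^{2}$ ($z{\left(l \right)} = \left(l^{2} + l^{2}\right) + l = 2 l^{2} + l = l + 2 l^{2}$)
$\left(\left(z{\left(2 \right)} + 8\right) \left(8 - 2\right) - 14\right)^{2} = \left(\left(2 \left(1 + 2 \cdot 2\right) + 8\right) \left(8 - 2\right) - 14\right)^{2} = \left(\left(2 \left(1 + 4\right) + 8\right) 6 - 14\right)^{2} = \left(\left(2 \cdot 5 + 8\right) 6 - 14\right)^{2} = \left(\left(10 + 8\right) 6 - 14\right)^{2} = \left(18 \cdot 6 - 14\right)^{2} = \left(108 - 14\right)^{2} = 94^{2} = 8836$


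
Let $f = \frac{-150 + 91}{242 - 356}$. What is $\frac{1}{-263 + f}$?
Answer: $- \frac{114}{29923} \approx -0.0038098$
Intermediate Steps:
$f = \frac{59}{114}$ ($f = - \frac{59}{-114} = \left(-59\right) \left(- \frac{1}{114}\right) = \frac{59}{114} \approx 0.51754$)
$\frac{1}{-263 + f} = \frac{1}{-263 + \frac{59}{114}} = \frac{1}{- \frac{29923}{114}} = - \frac{114}{29923}$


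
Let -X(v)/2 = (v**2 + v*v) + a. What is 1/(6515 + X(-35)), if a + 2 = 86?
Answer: 1/1447 ≈ 0.00069109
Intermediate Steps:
a = 84 (a = -2 + 86 = 84)
X(v) = -168 - 4*v**2 (X(v) = -2*((v**2 + v*v) + 84) = -2*((v**2 + v**2) + 84) = -2*(2*v**2 + 84) = -2*(84 + 2*v**2) = -168 - 4*v**2)
1/(6515 + X(-35)) = 1/(6515 + (-168 - 4*(-35)**2)) = 1/(6515 + (-168 - 4*1225)) = 1/(6515 + (-168 - 4900)) = 1/(6515 - 5068) = 1/1447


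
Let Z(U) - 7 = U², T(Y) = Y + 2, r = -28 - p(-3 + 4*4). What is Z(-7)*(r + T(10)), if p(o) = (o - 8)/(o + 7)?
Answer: -910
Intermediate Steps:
p(o) = (-8 + o)/(7 + o)
r = -113/4 (r = -28 - (-8 + (-3 + 4*4))/(7 + (-3 + 4*4)) = -28 - (-8 + (-3 + 16))/(7 + (-3 + 16)) = -28 - (-8 + 13)/(7 + 13) = -28 - 5/20 = -28 - 1*¼ = -28 - ¼ = -113/4 ≈ -28.250)
T(Y) = 2 + Y
Z(U) = 7 + U²
Z(-7)*(r + T(10)) = (7 + (-7)²)*(-113/4 + (2 + 10)) = (7 + 49)*(-113/4 + 12) = 56*(-65/4) = -910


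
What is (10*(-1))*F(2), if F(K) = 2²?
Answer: -40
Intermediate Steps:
F(K) = 4
(10*(-1))*F(2) = (10*(-1))*4 = -10*4 = -40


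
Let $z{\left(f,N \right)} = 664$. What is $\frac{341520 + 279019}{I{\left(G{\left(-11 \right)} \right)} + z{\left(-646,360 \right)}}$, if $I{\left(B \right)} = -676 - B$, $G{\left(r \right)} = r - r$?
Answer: $- \frac{620539}{12} \approx -51712.0$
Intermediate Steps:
$G{\left(r \right)} = 0$
$\frac{341520 + 279019}{I{\left(G{\left(-11 \right)} \right)} + z{\left(-646,360 \right)}} = \frac{341520 + 279019}{\left(-676 - 0\right) + 664} = \frac{620539}{\left(-676 + 0\right) + 664} = \frac{620539}{-676 + 664} = \frac{620539}{-12} = 620539 \left(- \frac{1}{12}\right) = - \frac{620539}{12}$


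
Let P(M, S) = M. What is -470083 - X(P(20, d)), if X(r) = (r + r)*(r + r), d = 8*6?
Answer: -471683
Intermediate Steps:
d = 48
X(r) = 4*r² (X(r) = (2*r)*(2*r) = 4*r²)
-470083 - X(P(20, d)) = -470083 - 4*20² = -470083 - 4*400 = -470083 - 1*1600 = -470083 - 1600 = -471683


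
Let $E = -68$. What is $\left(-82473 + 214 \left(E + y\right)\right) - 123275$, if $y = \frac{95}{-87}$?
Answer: $- \frac{19186430}{87} \approx -2.2053 \cdot 10^{5}$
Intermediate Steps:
$y = - \frac{95}{87}$ ($y = 95 \left(- \frac{1}{87}\right) = - \frac{95}{87} \approx -1.092$)
$\left(-82473 + 214 \left(E + y\right)\right) - 123275 = \left(-82473 + 214 \left(-68 - \frac{95}{87}\right)\right) - 123275 = \left(-82473 + 214 \left(- \frac{6011}{87}\right)\right) - 123275 = \left(-82473 - \frac{1286354}{87}\right) - 123275 = - \frac{8461505}{87} - 123275 = - \frac{19186430}{87}$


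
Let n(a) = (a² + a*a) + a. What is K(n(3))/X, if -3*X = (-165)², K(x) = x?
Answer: -7/3025 ≈ -0.0023140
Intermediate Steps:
n(a) = a + 2*a² (n(a) = (a² + a²) + a = 2*a² + a = a + 2*a²)
X = -9075 (X = -⅓*(-165)² = -⅓*27225 = -9075)
K(n(3))/X = (3*(1 + 2*3))/(-9075) = (3*(1 + 6))*(-1/9075) = (3*7)*(-1/9075) = 21*(-1/9075) = -7/3025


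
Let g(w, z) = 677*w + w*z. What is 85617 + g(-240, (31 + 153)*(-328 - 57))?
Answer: 16924737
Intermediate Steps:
85617 + g(-240, (31 + 153)*(-328 - 57)) = 85617 - 240*(677 + (31 + 153)*(-328 - 57)) = 85617 - 240*(677 + 184*(-385)) = 85617 - 240*(677 - 70840) = 85617 - 240*(-70163) = 85617 + 16839120 = 16924737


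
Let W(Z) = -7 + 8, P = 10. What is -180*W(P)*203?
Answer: -36540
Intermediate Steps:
W(Z) = 1
-180*W(P)*203 = -180*1*203 = -180*203 = -36540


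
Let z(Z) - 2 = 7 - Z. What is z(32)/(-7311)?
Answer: 23/7311 ≈ 0.0031459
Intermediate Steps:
z(Z) = 9 - Z (z(Z) = 2 + (7 - Z) = 9 - Z)
z(32)/(-7311) = (9 - 1*32)/(-7311) = (9 - 32)*(-1/7311) = -23*(-1/7311) = 23/7311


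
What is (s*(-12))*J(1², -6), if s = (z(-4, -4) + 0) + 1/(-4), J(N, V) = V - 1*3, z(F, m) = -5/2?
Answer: -297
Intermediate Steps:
z(F, m) = -5/2 (z(F, m) = -5*½ = -5/2)
J(N, V) = -3 + V (J(N, V) = V - 3 = -3 + V)
s = -11/4 (s = (-5/2 + 0) + 1/(-4) = -5/2 - ¼ = -11/4 ≈ -2.7500)
(s*(-12))*J(1², -6) = (-11/4*(-12))*(-3 - 6) = 33*(-9) = -297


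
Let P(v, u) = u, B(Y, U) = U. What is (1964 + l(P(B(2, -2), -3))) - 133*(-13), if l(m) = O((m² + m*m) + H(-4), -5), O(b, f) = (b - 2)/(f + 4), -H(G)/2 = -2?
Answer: 3673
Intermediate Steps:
H(G) = 4 (H(G) = -2*(-2) = 4)
O(b, f) = (-2 + b)/(4 + f)
l(m) = -2 - 2*m² (l(m) = (-2 + ((m² + m*m) + 4))/(4 - 5) = (-2 + ((m² + m²) + 4))/(-1) = -(-2 + (2*m² + 4)) = -(-2 + (4 + 2*m²)) = -(2 + 2*m²) = -2 - 2*m²)
(1964 + l(P(B(2, -2), -3))) - 133*(-13) = (1964 + (-2 - 2*(-3)²)) - 133*(-13) = (1964 + (-2 - 2*9)) + 1729 = (1964 + (-2 - 18)) + 1729 = (1964 - 20) + 1729 = 1944 + 1729 = 3673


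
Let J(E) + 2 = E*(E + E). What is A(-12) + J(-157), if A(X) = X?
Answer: 49284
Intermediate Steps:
J(E) = -2 + 2*E² (J(E) = -2 + E*(E + E) = -2 + E*(2*E) = -2 + 2*E²)
A(-12) + J(-157) = -12 + (-2 + 2*(-157)²) = -12 + (-2 + 2*24649) = -12 + (-2 + 49298) = -12 + 49296 = 49284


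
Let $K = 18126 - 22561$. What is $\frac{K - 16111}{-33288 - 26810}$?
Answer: $\frac{10273}{30049} \approx 0.34188$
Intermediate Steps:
$K = -4435$ ($K = 18126 - 22561 = -4435$)
$\frac{K - 16111}{-33288 - 26810} = \frac{-4435 - 16111}{-33288 - 26810} = - \frac{20546}{-60098} = \left(-20546\right) \left(- \frac{1}{60098}\right) = \frac{10273}{30049}$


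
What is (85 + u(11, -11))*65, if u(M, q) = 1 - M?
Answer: 4875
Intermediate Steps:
(85 + u(11, -11))*65 = (85 + (1 - 1*11))*65 = (85 + (1 - 11))*65 = (85 - 10)*65 = 75*65 = 4875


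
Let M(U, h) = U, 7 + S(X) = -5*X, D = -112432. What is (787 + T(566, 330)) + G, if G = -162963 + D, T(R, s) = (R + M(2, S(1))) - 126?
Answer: -274166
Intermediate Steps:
S(X) = -7 - 5*X
T(R, s) = -124 + R (T(R, s) = (R + 2) - 126 = (2 + R) - 126 = -124 + R)
G = -275395 (G = -162963 - 112432 = -275395)
(787 + T(566, 330)) + G = (787 + (-124 + 566)) - 275395 = (787 + 442) - 275395 = 1229 - 275395 = -274166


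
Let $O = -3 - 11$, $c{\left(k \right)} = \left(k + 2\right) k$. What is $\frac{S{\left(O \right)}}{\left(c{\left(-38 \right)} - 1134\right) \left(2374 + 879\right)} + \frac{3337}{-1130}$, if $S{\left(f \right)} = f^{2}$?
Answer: $- \frac{1269954797}{430079130} \approx -2.9528$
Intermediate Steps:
$c{\left(k \right)} = k \left(2 + k\right)$ ($c{\left(k \right)} = \left(2 + k\right) k = k \left(2 + k\right)$)
$O = -14$
$\frac{S{\left(O \right)}}{\left(c{\left(-38 \right)} - 1134\right) \left(2374 + 879\right)} + \frac{3337}{-1130} = \frac{\left(-14\right)^{2}}{\left(- 38 \left(2 - 38\right) - 1134\right) \left(2374 + 879\right)} + \frac{3337}{-1130} = \frac{196}{\left(\left(-38\right) \left(-36\right) - 1134\right) 3253} + 3337 \left(- \frac{1}{1130}\right) = \frac{196}{\left(1368 - 1134\right) 3253} - \frac{3337}{1130} = \frac{196}{234 \cdot 3253} - \frac{3337}{1130} = \frac{196}{761202} - \frac{3337}{1130} = 196 \cdot \frac{1}{761202} - \frac{3337}{1130} = \frac{98}{380601} - \frac{3337}{1130} = - \frac{1269954797}{430079130}$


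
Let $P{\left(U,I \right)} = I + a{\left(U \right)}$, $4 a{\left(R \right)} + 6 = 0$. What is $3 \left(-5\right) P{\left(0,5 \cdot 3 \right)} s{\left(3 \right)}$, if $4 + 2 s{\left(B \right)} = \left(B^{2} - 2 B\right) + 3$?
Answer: $- \frac{405}{2} \approx -202.5$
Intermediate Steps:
$a{\left(R \right)} = - \frac{3}{2}$ ($a{\left(R \right)} = - \frac{3}{2} + \frac{1}{4} \cdot 0 = - \frac{3}{2} + 0 = - \frac{3}{2}$)
$s{\left(B \right)} = - \frac{1}{2} + \frac{B^{2}}{2} - B$ ($s{\left(B \right)} = -2 + \frac{\left(B^{2} - 2 B\right) + 3}{2} = -2 + \frac{3 + B^{2} - 2 B}{2} = -2 + \left(\frac{3}{2} + \frac{B^{2}}{2} - B\right) = - \frac{1}{2} + \frac{B^{2}}{2} - B$)
$P{\left(U,I \right)} = - \frac{3}{2} + I$ ($P{\left(U,I \right)} = I - \frac{3}{2} = - \frac{3}{2} + I$)
$3 \left(-5\right) P{\left(0,5 \cdot 3 \right)} s{\left(3 \right)} = 3 \left(-5\right) \left(- \frac{3}{2} + 5 \cdot 3\right) \left(- \frac{1}{2} + \frac{3^{2}}{2} - 3\right) = - 15 \left(- \frac{3}{2} + 15\right) \left(- \frac{1}{2} + \frac{1}{2} \cdot 9 - 3\right) = \left(-15\right) \frac{27}{2} \left(- \frac{1}{2} + \frac{9}{2} - 3\right) = \left(- \frac{405}{2}\right) 1 = - \frac{405}{2}$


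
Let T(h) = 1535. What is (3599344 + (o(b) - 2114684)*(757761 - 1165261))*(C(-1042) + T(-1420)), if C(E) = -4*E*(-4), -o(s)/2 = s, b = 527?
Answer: -13050619371465128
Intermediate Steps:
o(s) = -2*s
C(E) = 16*E
(3599344 + (o(b) - 2114684)*(757761 - 1165261))*(C(-1042) + T(-1420)) = (3599344 + (-2*527 - 2114684)*(757761 - 1165261))*(16*(-1042) + 1535) = (3599344 + (-1054 - 2114684)*(-407500))*(-16672 + 1535) = (3599344 - 2115738*(-407500))*(-15137) = (3599344 + 862163235000)*(-15137) = 862166834344*(-15137) = -13050619371465128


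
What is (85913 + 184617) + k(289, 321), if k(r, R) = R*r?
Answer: 363299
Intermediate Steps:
(85913 + 184617) + k(289, 321) = (85913 + 184617) + 321*289 = 270530 + 92769 = 363299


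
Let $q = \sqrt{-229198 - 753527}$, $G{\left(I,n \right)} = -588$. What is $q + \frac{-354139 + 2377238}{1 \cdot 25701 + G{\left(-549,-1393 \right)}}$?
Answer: $\frac{2023099}{25113} + 5 i \sqrt{39309} \approx 80.56 + 991.33 i$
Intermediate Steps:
$q = 5 i \sqrt{39309}$ ($q = \sqrt{-982725} = 5 i \sqrt{39309} \approx 991.33 i$)
$q + \frac{-354139 + 2377238}{1 \cdot 25701 + G{\left(-549,-1393 \right)}} = 5 i \sqrt{39309} + \frac{-354139 + 2377238}{1 \cdot 25701 - 588} = 5 i \sqrt{39309} + \frac{2023099}{25701 - 588} = 5 i \sqrt{39309} + \frac{2023099}{25113} = \frac{2023099}{25113} + 5 i \sqrt{39309}$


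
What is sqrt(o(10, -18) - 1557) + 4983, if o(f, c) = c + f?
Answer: 4983 + I*sqrt(1565) ≈ 4983.0 + 39.56*I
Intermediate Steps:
sqrt(o(10, -18) - 1557) + 4983 = sqrt((-18 + 10) - 1557) + 4983 = sqrt(-8 - 1557) + 4983 = sqrt(-1565) + 4983 = I*sqrt(1565) + 4983 = 4983 + I*sqrt(1565)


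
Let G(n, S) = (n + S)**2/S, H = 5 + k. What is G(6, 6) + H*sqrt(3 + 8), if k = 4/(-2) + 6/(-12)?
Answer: 24 + 5*sqrt(11)/2 ≈ 32.292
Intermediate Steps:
k = -5/2 (k = 4*(-1/2) + 6*(-1/12) = -2 - 1/2 = -5/2 ≈ -2.5000)
H = 5/2 (H = 5 - 5/2 = 5/2 ≈ 2.5000)
G(n, S) = (S + n)**2/S
G(6, 6) + H*sqrt(3 + 8) = (6 + 6)**2/6 + 5*sqrt(3 + 8)/2 = (1/6)*12**2 + 5*sqrt(11)/2 = (1/6)*144 + 5*sqrt(11)/2 = 24 + 5*sqrt(11)/2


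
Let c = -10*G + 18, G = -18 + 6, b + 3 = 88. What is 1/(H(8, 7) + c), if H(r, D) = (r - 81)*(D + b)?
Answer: -1/6578 ≈ -0.00015202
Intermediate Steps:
b = 85 (b = -3 + 88 = 85)
G = -12
H(r, D) = (-81 + r)*(85 + D) (H(r, D) = (r - 81)*(D + 85) = (-81 + r)*(85 + D))
c = 138 (c = -10*(-12) + 18 = 120 + 18 = 138)
1/(H(8, 7) + c) = 1/((-6885 - 81*7 + 85*8 + 7*8) + 138) = 1/((-6885 - 567 + 680 + 56) + 138) = 1/(-6716 + 138) = 1/(-6578) = -1/6578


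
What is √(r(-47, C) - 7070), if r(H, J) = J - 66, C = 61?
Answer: 5*I*√283 ≈ 84.113*I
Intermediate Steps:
r(H, J) = -66 + J
√(r(-47, C) - 7070) = √((-66 + 61) - 7070) = √(-5 - 7070) = √(-7075) = 5*I*√283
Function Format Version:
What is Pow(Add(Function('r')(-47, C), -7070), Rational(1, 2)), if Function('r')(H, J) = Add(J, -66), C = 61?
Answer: Mul(5, I, Pow(283, Rational(1, 2))) ≈ Mul(84.113, I)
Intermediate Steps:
Function('r')(H, J) = Add(-66, J)
Pow(Add(Function('r')(-47, C), -7070), Rational(1, 2)) = Pow(Add(Add(-66, 61), -7070), Rational(1, 2)) = Pow(Add(-5, -7070), Rational(1, 2)) = Pow(-7075, Rational(1, 2)) = Mul(5, I, Pow(283, Rational(1, 2)))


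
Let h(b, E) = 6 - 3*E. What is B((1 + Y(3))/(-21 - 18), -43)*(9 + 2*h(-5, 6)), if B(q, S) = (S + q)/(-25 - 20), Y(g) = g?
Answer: -1681/117 ≈ -14.368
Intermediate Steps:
B(q, S) = -S/45 - q/45 (B(q, S) = (S + q)/(-45) = (S + q)*(-1/45) = -S/45 - q/45)
B((1 + Y(3))/(-21 - 18), -43)*(9 + 2*h(-5, 6)) = (-1/45*(-43) - (1 + 3)/(45*(-21 - 18)))*(9 + 2*(6 - 3*6)) = (43/45 - 4/(45*(-39)))*(9 + 2*(6 - 18)) = (43/45 - 4*(-1)/(45*39))*(9 + 2*(-12)) = (43/45 - 1/45*(-4/39))*(9 - 24) = (43/45 + 4/1755)*(-15) = (1681/1755)*(-15) = -1681/117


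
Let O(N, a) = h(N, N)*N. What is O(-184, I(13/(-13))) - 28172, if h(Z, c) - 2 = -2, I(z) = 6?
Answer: -28172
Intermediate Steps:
h(Z, c) = 0 (h(Z, c) = 2 - 2 = 0)
O(N, a) = 0 (O(N, a) = 0*N = 0)
O(-184, I(13/(-13))) - 28172 = 0 - 28172 = -28172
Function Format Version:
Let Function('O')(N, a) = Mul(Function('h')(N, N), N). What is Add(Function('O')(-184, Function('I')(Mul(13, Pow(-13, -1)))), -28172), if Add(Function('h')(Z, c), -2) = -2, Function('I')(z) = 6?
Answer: -28172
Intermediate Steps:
Function('h')(Z, c) = 0 (Function('h')(Z, c) = Add(2, -2) = 0)
Function('O')(N, a) = 0 (Function('O')(N, a) = Mul(0, N) = 0)
Add(Function('O')(-184, Function('I')(Mul(13, Pow(-13, -1)))), -28172) = Add(0, -28172) = -28172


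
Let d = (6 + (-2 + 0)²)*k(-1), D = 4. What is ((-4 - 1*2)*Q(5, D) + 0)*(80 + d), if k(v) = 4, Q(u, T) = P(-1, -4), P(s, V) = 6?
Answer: -4320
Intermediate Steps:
Q(u, T) = 6
d = 40 (d = (6 + (-2 + 0)²)*4 = (6 + (-2)²)*4 = (6 + 4)*4 = 10*4 = 40)
((-4 - 1*2)*Q(5, D) + 0)*(80 + d) = ((-4 - 1*2)*6 + 0)*(80 + 40) = ((-4 - 2)*6 + 0)*120 = (-6*6 + 0)*120 = (-36 + 0)*120 = -36*120 = -4320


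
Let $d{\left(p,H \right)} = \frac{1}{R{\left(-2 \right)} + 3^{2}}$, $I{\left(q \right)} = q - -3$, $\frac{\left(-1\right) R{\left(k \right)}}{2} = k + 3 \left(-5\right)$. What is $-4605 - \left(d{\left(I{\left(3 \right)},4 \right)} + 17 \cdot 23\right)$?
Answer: $- \frac{214829}{43} \approx -4996.0$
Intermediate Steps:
$R{\left(k \right)} = 30 - 2 k$ ($R{\left(k \right)} = - 2 \left(k + 3 \left(-5\right)\right) = - 2 \left(k - 15\right) = - 2 \left(-15 + k\right) = 30 - 2 k$)
$I{\left(q \right)} = 3 + q$ ($I{\left(q \right)} = q + 3 = 3 + q$)
$d{\left(p,H \right)} = \frac{1}{43}$ ($d{\left(p,H \right)} = \frac{1}{\left(30 - -4\right) + 3^{2}} = \frac{1}{\left(30 + 4\right) + 9} = \frac{1}{34 + 9} = \frac{1}{43}$)
$-4605 - \left(d{\left(I{\left(3 \right)},4 \right)} + 17 \cdot 23\right) = -4605 - \left(\frac{1}{43} + 17 \cdot 23\right) = -4605 - \left(\frac{1}{43} + 391\right) = -4605 - \frac{16814}{43} = - \frac{214829}{43}$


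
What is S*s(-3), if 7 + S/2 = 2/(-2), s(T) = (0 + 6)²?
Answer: -576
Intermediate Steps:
s(T) = 36 (s(T) = 6² = 36)
S = -16 (S = -14 + 2*(2/(-2)) = -14 + 2*(2*(-½)) = -14 + 2*(-1) = -14 - 2 = -16)
S*s(-3) = -16*36 = -576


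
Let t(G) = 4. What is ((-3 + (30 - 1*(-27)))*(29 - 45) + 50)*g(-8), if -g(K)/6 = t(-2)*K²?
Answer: 1250304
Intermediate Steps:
g(K) = -24*K²
((-3 + (30 - 1*(-27)))*(29 - 45) + 50)*g(-8) = ((-3 + (30 - 1*(-27)))*(29 - 45) + 50)*(-24*(-8)²) = ((-3 + (30 + 27))*(-16) + 50)*(-24*64) = ((-3 + 57)*(-16) + 50)*(-1536) = (54*(-16) + 50)*(-1536) = (-864 + 50)*(-1536) = -814*(-1536) = 1250304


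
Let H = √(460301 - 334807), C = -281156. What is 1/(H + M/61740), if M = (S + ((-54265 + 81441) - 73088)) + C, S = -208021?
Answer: 3670710540/53119463621831 + 423536400*√125494/53119463621831 ≈ 0.0028936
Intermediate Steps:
H = √125494 ≈ 354.25
M = -535089 (M = (-208021 + ((-54265 + 81441) - 73088)) - 281156 = (-208021 + (27176 - 73088)) - 281156 = (-208021 - 45912) - 281156 = -253933 - 281156 = -535089)
1/(H + M/61740) = 1/(√125494 - 535089/61740) = 1/(√125494 - 535089*1/61740) = 1/(√125494 - 178363/20580) = 1/(-178363/20580 + √125494)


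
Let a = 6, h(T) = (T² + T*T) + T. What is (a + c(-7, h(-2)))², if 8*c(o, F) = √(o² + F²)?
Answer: (48 + √85)²/64 ≈ 51.157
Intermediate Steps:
h(T) = T + 2*T² (h(T) = (T² + T²) + T = 2*T² + T = T + 2*T²)
c(o, F) = √(F² + o²)/8 (c(o, F) = √(o² + F²)/8 = √(F² + o²)/8)
(a + c(-7, h(-2)))² = (6 + √((-2*(1 + 2*(-2)))² + (-7)²)/8)² = (6 + √((-2*(1 - 4))² + 49)/8)² = (6 + √((-2*(-3))² + 49)/8)² = (6 + √(6² + 49)/8)² = (6 + √(36 + 49)/8)² = (6 + √85/8)²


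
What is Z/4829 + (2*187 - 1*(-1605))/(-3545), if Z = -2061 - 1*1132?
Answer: -20875776/17118805 ≈ -1.2195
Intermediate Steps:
Z = -3193 (Z = -2061 - 1132 = -3193)
Z/4829 + (2*187 - 1*(-1605))/(-3545) = -3193/4829 + (2*187 - 1*(-1605))/(-3545) = -3193*1/4829 + (374 + 1605)*(-1/3545) = -3193/4829 + 1979*(-1/3545) = -3193/4829 - 1979/3545 = -20875776/17118805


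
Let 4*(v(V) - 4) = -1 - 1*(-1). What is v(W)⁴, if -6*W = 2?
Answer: 256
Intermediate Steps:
W = -⅓ (W = -⅙*2 = -⅓ ≈ -0.33333)
v(V) = 4 (v(V) = 4 + (-1 - 1*(-1))/4 = 4 + (-1 + 1)/4 = 4 + (¼)*0 = 4 + 0 = 4)
v(W)⁴ = 4⁴ = 256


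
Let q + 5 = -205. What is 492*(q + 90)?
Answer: -59040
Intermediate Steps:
q = -210 (q = -5 - 205 = -210)
492*(q + 90) = 492*(-210 + 90) = 492*(-120) = -59040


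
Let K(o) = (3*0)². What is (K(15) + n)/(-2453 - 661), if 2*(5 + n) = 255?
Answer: -245/6228 ≈ -0.039338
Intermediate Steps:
n = 245/2 (n = -5 + (½)*255 = -5 + 255/2 = 245/2 ≈ 122.50)
K(o) = 0 (K(o) = 0² = 0)
(K(15) + n)/(-2453 - 661) = (0 + 245/2)/(-2453 - 661) = (245/2)/(-3114) = (245/2)*(-1/3114) = -245/6228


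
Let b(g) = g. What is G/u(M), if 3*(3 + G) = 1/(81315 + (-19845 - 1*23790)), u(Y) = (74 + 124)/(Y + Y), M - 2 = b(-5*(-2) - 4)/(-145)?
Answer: -2188859/36879300 ≈ -0.059352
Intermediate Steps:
M = 284/145 (M = 2 + (-5*(-2) - 4)/(-145) = 2 + (10 - 4)*(-1/145) = 2 + 6*(-1/145) = 2 - 6/145 = 284/145 ≈ 1.9586)
u(Y) = 99/Y (u(Y) = 198/((2*Y)) = 198*(1/(2*Y)) = 99/Y)
G = -339119/113040 (G = -3 + 1/(3*(81315 + (-19845 - 1*23790))) = -3 + 1/(3*(81315 + (-19845 - 23790))) = -3 + 1/(3*(81315 - 43635)) = -3 + (⅓)/37680 = -3 + (⅓)*(1/37680) = -3 + 1/113040 = -339119/113040 ≈ -3.0000)
G/u(M) = -339119/(113040*(99/(284/145))) = -339119/(113040*(99*(145/284))) = -339119/(113040*14355/284) = -339119/113040*284/14355 = -2188859/36879300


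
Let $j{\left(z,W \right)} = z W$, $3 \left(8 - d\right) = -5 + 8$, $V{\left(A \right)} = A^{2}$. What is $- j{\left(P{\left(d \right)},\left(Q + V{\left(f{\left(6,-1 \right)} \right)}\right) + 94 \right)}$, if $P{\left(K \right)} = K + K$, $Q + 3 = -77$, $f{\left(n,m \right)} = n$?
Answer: $-700$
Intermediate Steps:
$Q = -80$ ($Q = -3 - 77 = -80$)
$d = 7$ ($d = 8 - \frac{-5 + 8}{3} = 8 - 1 = 7$)
$P{\left(K \right)} = 2 K$
$j{\left(z,W \right)} = W z$
$- j{\left(P{\left(d \right)},\left(Q + V{\left(f{\left(6,-1 \right)} \right)}\right) + 94 \right)} = - \left(\left(-80 + 6^{2}\right) + 94\right) 2 \cdot 7 = - \left(\left(-80 + 36\right) + 94\right) 14 = - \left(-44 + 94\right) 14 = - 50 \cdot 14 = \left(-1\right) 700 = -700$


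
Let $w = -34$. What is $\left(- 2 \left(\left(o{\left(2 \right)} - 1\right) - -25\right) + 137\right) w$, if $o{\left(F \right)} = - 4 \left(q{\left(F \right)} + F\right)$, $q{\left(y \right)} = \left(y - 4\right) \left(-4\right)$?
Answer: $-5746$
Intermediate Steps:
$q{\left(y \right)} = 16 - 4 y$ ($q{\left(y \right)} = \left(-4 + y\right) \left(-4\right) = 16 - 4 y$)
$o{\left(F \right)} = -64 + 12 F$ ($o{\left(F \right)} = - 4 \left(\left(16 - 4 F\right) + F\right) = - 4 \left(16 - 3 F\right) = -64 + 12 F$)
$\left(- 2 \left(\left(o{\left(2 \right)} - 1\right) - -25\right) + 137\right) w = \left(- 2 \left(\left(\left(-64 + 12 \cdot 2\right) - 1\right) - -25\right) + 137\right) \left(-34\right) = \left(- 2 \left(\left(\left(-64 + 24\right) - 1\right) + 25\right) + 137\right) \left(-34\right) = \left(- 2 \left(\left(-40 - 1\right) + 25\right) + 137\right) \left(-34\right) = \left(- 2 \left(-41 + 25\right) + 137\right) \left(-34\right) = \left(\left(-2\right) \left(-16\right) + 137\right) \left(-34\right) = \left(32 + 137\right) \left(-34\right) = 169 \left(-34\right) = -5746$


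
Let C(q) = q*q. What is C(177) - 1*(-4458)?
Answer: 35787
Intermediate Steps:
C(q) = q²
C(177) - 1*(-4458) = 177² - 1*(-4458) = 31329 + 4458 = 35787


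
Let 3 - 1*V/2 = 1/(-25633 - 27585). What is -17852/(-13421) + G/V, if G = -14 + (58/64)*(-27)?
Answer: -348408813939/68567352160 ≈ -5.0813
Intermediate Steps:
V = 159655/26609 (V = 6 - 2/(-25633 - 27585) = 6 - 2/(-53218) = 6 - 2*(-1/53218) = 6 + 1/26609 = 159655/26609 ≈ 6.0000)
G = -1231/32 (G = -14 + (58*(1/64))*(-27) = -14 + (29/32)*(-27) = -14 - 783/32 = -1231/32 ≈ -38.469)
-17852/(-13421) + G/V = -17852/(-13421) - 1231/(32*159655/26609) = -17852*(-1/13421) - 1231/32*26609/159655 = 17852/13421 - 32755679/5108960 = -348408813939/68567352160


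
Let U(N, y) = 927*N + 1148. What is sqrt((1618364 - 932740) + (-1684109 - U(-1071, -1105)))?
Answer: 4*I*sqrt(426) ≈ 82.559*I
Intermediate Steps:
U(N, y) = 1148 + 927*N
sqrt((1618364 - 932740) + (-1684109 - U(-1071, -1105))) = sqrt((1618364 - 932740) + (-1684109 - (1148 + 927*(-1071)))) = sqrt(685624 + (-1684109 - (1148 - 992817))) = sqrt(685624 + (-1684109 - 1*(-991669))) = sqrt(685624 + (-1684109 + 991669)) = sqrt(685624 - 692440) = sqrt(-6816) = 4*I*sqrt(426)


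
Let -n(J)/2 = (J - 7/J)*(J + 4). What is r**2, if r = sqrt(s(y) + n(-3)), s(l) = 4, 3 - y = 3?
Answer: 16/3 ≈ 5.3333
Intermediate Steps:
y = 0 (y = 3 - 1*3 = 3 - 3 = 0)
n(J) = -2*(4 + J)*(J - 7/J) (n(J) = -2*(J - 7/J)*(J + 4) = -2*(J - 7/J)*(4 + J) = -2*(4 + J)*(J - 7/J))
r = 4*sqrt(3)/3 (r = sqrt(4 + (14 - 8*(-3) - 2*(-3)**2 + 56/(-3))) = sqrt(4 + (14 + 24 - 2*9 + 56*(-1/3))) = sqrt(4 + (14 + 24 - 18 - 56/3)) = sqrt(4 + 4/3) = sqrt(16/3) = 4*sqrt(3)/3 ≈ 2.3094)
r**2 = (4*sqrt(3)/3)**2 = 16/3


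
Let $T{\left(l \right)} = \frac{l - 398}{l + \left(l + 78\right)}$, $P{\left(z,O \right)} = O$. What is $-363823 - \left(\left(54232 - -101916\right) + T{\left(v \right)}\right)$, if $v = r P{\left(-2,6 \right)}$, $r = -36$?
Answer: $- \frac{92035174}{177} \approx -5.1997 \cdot 10^{5}$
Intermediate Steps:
$v = -216$ ($v = \left(-36\right) 6 = -216$)
$T{\left(l \right)} = \frac{-398 + l}{78 + 2 l}$ ($T{\left(l \right)} = \frac{-398 + l}{l + \left(78 + l\right)} = \frac{-398 + l}{78 + 2 l}$)
$-363823 - \left(\left(54232 - -101916\right) + T{\left(v \right)}\right) = -363823 - \left(\left(54232 - -101916\right) + \frac{-398 - 216}{2 \left(39 - 216\right)}\right) = -363823 - \left(\left(54232 + 101916\right) + \frac{1}{2} \frac{1}{-177} \left(-614\right)\right) = -363823 - \left(156148 + \frac{1}{2} \left(- \frac{1}{177}\right) \left(-614\right)\right) = -363823 - \left(156148 + \frac{307}{177}\right) = -363823 - \frac{27638503}{177} = - \frac{92035174}{177}$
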